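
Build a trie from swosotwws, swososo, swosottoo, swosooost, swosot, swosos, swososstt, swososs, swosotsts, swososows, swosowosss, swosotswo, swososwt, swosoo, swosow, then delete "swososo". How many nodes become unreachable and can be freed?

0

Walk "swososo" from the leaf back toward the root, removing each node that no remaining word uses.
Every node on "swososo" is still needed (e.g. by "swososows"), so nothing is freed.
Nodes removed: 0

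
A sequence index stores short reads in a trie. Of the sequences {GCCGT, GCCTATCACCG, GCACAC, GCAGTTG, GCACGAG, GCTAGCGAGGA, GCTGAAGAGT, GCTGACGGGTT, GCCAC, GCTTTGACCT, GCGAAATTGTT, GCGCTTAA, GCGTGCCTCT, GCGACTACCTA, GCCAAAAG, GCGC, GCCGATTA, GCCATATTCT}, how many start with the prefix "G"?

18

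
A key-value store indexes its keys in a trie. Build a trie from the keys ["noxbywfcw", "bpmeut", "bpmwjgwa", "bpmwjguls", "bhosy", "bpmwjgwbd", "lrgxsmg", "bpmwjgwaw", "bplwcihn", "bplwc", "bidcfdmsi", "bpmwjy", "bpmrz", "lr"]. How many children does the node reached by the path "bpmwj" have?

Follow the path "bpmwj" to its node, then look at its outgoing edges.
Characters that immediately follow "bpmwj" among the stored strings: {g, y}.
That node has 2 child edges.

2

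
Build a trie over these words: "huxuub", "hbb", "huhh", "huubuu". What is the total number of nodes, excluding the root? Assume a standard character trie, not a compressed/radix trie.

14

Trace insertions, counting only characters that open a new branch:
  "huxuub" → 6 new (h, u, x, u, u, b)
  "hbb" → prefix "h" already present; 2 new (b, b)
  "huhh" → prefix "hu" already present; 2 new (h, h)
  "huubuu" → prefix "hu" already present; 4 new (u, b, u, u)
Total nodes = 6 + 2 + 2 + 4 = 14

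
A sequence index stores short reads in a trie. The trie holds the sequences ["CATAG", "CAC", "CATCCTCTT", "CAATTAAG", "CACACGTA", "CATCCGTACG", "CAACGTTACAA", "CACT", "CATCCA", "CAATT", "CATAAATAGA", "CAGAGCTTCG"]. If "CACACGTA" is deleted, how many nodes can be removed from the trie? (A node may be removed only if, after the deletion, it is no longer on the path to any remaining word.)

5

Walk "CACACGTA" from the leaf back toward the root, removing each node that no remaining word uses.
The suffix "ACGTA" (5 nodes) is used only by "CACACGTA"; the node for "CAC" still has the child "T", so pruning stops there.
Nodes removed: 5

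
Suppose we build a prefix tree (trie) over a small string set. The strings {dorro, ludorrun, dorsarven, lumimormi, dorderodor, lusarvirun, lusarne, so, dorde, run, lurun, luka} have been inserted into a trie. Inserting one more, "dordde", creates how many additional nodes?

"dord" is already a path in the trie; the remaining "de" must be added.
So 6 − 4 = 2 new nodes.

2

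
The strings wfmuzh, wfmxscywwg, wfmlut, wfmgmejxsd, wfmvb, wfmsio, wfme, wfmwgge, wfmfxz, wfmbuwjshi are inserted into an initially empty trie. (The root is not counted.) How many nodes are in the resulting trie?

43

For each word, the new-node count is its length minus the longest prefix already in the trie:
  "wfmuzh" → 6 new (w, f, m, u, z, h)
  "wfmxscywwg" → prefix "wfm" already present; 7 new (x, s, c, y, w, w, g)
  "wfmlut" → prefix "wfm" already present; 3 new (l, u, t)
  "wfmgmejxsd" → prefix "wfm" already present; 7 new (g, m, e, j, x, s, d)
  "wfmvb" → prefix "wfm" already present; 2 new (v, b)
  "wfmsio" → prefix "wfm" already present; 3 new (s, i, o)
  "wfme" → prefix "wfm" already present; 1 new (e)
  "wfmwgge" → prefix "wfm" already present; 4 new (w, g, g, e)
  "wfmfxz" → prefix "wfm" already present; 3 new (f, x, z)
  "wfmbuwjshi" → prefix "wfm" already present; 7 new (b, u, w, j, s, h, i)
Total nodes = 6 + 7 + 3 + 7 + 2 + 3 + 1 + 4 + 3 + 7 = 43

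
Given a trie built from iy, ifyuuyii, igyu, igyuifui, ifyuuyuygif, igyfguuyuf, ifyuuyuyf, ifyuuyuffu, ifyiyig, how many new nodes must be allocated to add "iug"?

2

"i" is already a path in the trie; the remaining "ug" must be added.
New nodes needed: |"iug"| − 1 = 3 − 1 = 2.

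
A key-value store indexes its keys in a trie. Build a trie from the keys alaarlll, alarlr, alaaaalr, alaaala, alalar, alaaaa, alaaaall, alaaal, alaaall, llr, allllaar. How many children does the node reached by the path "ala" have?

Walk "ala" from the root, arriving at one node.
Distinct next characters after "ala": a, l, r.
That node has 3 child edges.

3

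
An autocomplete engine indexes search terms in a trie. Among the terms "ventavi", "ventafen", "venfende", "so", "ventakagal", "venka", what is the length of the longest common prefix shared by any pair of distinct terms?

The deepest shared node is where two words last agree before diverging.
e.g. "ventafen" and "ventakagal" share the prefix "venta" of length 5; no pair shares a longer one.
Longest shared-prefix length: 5

5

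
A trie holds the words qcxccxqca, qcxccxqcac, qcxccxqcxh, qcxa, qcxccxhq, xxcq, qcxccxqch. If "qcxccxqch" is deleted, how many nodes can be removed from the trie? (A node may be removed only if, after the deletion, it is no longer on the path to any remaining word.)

1

Walk "qcxccxqch" from the leaf back toward the root, removing each node that no remaining word uses.
The suffix "h" (1 node) is used only by "qcxccxqch"; the node for "qcxccxqc" still has the child "a", so pruning stops there.
Nodes removed: 1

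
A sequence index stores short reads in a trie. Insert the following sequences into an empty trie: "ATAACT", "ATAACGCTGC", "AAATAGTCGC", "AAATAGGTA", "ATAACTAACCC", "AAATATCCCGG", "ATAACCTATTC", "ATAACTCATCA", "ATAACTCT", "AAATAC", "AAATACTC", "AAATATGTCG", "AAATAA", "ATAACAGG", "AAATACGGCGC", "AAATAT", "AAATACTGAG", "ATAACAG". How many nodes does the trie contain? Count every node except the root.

65

For each word, the new-node count is its length minus the longest prefix already in the trie:
  "ATAACT" → 6 new (A, T, A, A, C, T)
  "ATAACGCTGC" → prefix "ATAAC" already present; 5 new (G, C, T, G, C)
  "AAATAGTCGC" → prefix "A" already present; 9 new (A, A, T, A, G, T, C, G, C)
  "AAATAGGTA" → prefix "AAATAG" already present; 3 new (G, T, A)
  "ATAACTAACCC" → prefix "ATAACT" already present; 5 new (A, A, C, C, C)
  "AAATATCCCGG" → prefix "AAATA" already present; 6 new (T, C, C, C, G, G)
  "ATAACCTATTC" → prefix "ATAAC" already present; 6 new (C, T, A, T, T, C)
  "ATAACTCATCA" → prefix "ATAACT" already present; 5 new (C, A, T, C, A)
  "ATAACTCT" → prefix "ATAACTC" already present; 1 new (T)
  "AAATAC" → prefix "AAATA" already present; 1 new (C)
  "AAATACTC" → prefix "AAATAC" already present; 2 new (T, C)
  "AAATATGTCG" → prefix "AAATAT" already present; 4 new (G, T, C, G)
  "AAATAA" → prefix "AAATA" already present; 1 new (A)
  "ATAACAGG" → prefix "ATAAC" already present; 3 new (A, G, G)
  "AAATACGGCGC" → prefix "AAATAC" already present; 5 new (G, G, C, G, C)
  "AAATAT" → prefix "AAATAT" already present; 0 new (none)
  "AAATACTGAG" → prefix "AAATACT" already present; 3 new (G, A, G)
  "ATAACAG" → prefix "ATAACAG" already present; 0 new (none)
Total nodes = 6 + 5 + 9 + 3 + 5 + 6 + 6 + 5 + 1 + 1 + 2 + 4 + 1 + 3 + 5 + 0 + 3 + 0 = 65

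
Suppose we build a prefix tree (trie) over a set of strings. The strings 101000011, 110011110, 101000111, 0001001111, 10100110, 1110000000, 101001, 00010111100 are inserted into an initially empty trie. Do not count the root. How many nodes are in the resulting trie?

47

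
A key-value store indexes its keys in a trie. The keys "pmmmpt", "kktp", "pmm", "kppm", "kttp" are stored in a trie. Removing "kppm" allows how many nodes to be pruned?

Walk "kppm" from the leaf back toward the root, removing each node that no remaining word uses.
The suffix "ppm" (3 nodes) is used only by "kppm"; the node for "k" still has the child "k", so pruning stops there.
Nodes removed: 3

3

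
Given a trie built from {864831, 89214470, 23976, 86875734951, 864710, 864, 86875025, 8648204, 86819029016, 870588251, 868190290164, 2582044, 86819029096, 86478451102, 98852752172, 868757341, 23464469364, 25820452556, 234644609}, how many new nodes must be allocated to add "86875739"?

"8687573" is already a path in the trie; the remaining "9" must be added.
So 8 − 7 = 1 new nodes.

1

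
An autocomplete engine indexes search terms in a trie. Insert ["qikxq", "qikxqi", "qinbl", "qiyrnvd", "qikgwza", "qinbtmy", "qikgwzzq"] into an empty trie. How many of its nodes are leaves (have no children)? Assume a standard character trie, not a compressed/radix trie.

A leaf is a node with no children — equivalently, the end of a word that is not a proper prefix of any other stored word.
Those words: "qikgwza", "qikgwzzq", "qikxqi", "qinbl", "qinbtmy", "qiyrnvd"
Leaf count: 6

6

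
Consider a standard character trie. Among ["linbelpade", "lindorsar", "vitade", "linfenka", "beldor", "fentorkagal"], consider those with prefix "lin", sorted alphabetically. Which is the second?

DFS of the "lin" subtree visits, in order: "linbelpade", "lindorsar", "linfenka"
Position 2: lindorsar

lindorsar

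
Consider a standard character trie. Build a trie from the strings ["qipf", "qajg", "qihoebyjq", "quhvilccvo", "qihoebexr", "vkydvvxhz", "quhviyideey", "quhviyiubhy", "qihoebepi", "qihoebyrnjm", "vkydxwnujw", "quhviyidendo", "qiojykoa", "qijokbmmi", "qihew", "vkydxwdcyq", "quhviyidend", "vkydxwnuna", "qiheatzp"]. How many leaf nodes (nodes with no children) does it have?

18

A leaf is a node with no children — equivalently, the end of a word that is not a proper prefix of any other stored word.
Those words: "qajg", "qiheatzp", "qihew", "qihoebepi", "qihoebexr", "qihoebyjq", "qihoebyrnjm", "qijokbmmi", "qiojykoa", "qipf", "quhvilccvo", "quhviyideey", "quhviyidendo", "quhviyiubhy", "vkydvvxhz", "vkydxwdcyq", "vkydxwnujw", "vkydxwnuna"
Leaf count: 18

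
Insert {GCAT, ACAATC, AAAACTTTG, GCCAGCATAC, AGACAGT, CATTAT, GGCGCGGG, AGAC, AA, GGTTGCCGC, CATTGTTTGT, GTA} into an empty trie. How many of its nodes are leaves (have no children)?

10

Leaves are exactly the stored words that no other stored word extends.
Those words: "AAAACTTTG", "ACAATC", "AGACAGT", "CATTAT", "CATTGTTTGT", "GCAT", "GCCAGCATAC", "GGCGCGGG", "GGTTGCCGC", "GTA"
Leaf count: 10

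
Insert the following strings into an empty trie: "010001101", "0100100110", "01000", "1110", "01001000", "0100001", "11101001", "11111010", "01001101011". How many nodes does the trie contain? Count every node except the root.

Count nodes per top-level branch (shared prefixes stored once):
  '0'-branch (01000, 0100001, 010001101, 01001000, 0100100110, 01001101011): 24 nodes
  '1'-branch (1110, 11101001, 11111010): 13 nodes
Sum: 37

37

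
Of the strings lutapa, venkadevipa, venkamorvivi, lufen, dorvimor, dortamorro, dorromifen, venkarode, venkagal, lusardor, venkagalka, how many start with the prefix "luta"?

1

Walk to "luta"; the words in its subtree are exactly those with that prefix.
Words under "luta": lutapa
Count: 1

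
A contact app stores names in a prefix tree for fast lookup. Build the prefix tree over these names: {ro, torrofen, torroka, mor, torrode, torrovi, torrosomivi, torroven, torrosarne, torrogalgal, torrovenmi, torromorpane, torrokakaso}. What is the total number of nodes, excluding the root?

50

Insert word by word; a character creates a node only if that edge doesn't already exist:
  "ro" → 2 new (r, o)
  "torrofen" → 8 new (t, o, r, r, o, f, e, n)
  "torroka" → prefix "torro" already present; 2 new (k, a)
  "mor" → 3 new (m, o, r)
  "torrode" → prefix "torro" already present; 2 new (d, e)
  "torrovi" → prefix "torro" already present; 2 new (v, i)
  "torrosomivi" → prefix "torro" already present; 6 new (s, o, m, i, v, i)
  "torroven" → prefix "torrov" already present; 2 new (e, n)
  "torrosarne" → prefix "torros" already present; 4 new (a, r, n, e)
  "torrogalgal" → prefix "torro" already present; 6 new (g, a, l, g, a, l)
  "torrovenmi" → prefix "torroven" already present; 2 new (m, i)
  "torromorpane" → prefix "torro" already present; 7 new (m, o, r, p, a, n, e)
  "torrokakaso" → prefix "torroka" already present; 4 new (k, a, s, o)
Total nodes = 2 + 8 + 2 + 3 + 2 + 2 + 6 + 2 + 4 + 6 + 2 + 7 + 4 = 50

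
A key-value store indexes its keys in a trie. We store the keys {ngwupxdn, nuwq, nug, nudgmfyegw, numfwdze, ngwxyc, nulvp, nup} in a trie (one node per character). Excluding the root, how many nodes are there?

33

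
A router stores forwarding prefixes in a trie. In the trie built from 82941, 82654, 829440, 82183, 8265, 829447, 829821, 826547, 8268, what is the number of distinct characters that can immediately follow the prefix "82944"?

2

Follow the path "82944" to its node, then look at its outgoing edges.
Distinct next characters after "82944": 0, 7.
That node has 2 child edges.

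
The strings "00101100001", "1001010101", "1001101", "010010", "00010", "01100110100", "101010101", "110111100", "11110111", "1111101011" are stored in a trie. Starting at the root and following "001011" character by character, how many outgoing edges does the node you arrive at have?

1

The children of the "001011" node are the distinct next characters among strings starting with "001011".
Characters that immediately follow "001011" among the stored strings: {0}.
That node has 1 child edge.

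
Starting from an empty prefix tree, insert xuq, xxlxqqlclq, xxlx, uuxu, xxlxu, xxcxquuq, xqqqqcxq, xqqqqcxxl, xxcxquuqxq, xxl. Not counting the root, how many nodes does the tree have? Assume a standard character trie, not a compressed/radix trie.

Count nodes per top-level branch (shared prefixes stored once):
  'u'-branch (uuxu): 4 nodes
  'x'-branch (xqqqqcxq, xqqqqcxxl, xuq, xxcxquuq, xxcxquuqxq, xxl, xxlx, xxlxqqlclq, xxlxu): 30 nodes
Sum: 34

34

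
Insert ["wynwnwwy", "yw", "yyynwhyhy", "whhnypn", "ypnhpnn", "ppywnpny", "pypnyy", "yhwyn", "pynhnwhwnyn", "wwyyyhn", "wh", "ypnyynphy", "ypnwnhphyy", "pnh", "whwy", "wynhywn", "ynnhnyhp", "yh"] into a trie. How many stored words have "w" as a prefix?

Walk to "w"; the words in its subtree are exactly those with that prefix.
Words under "w": wh, whhnypn, whwy, wwyyyhn, wynhywn, wynwnwwy
Count: 6

6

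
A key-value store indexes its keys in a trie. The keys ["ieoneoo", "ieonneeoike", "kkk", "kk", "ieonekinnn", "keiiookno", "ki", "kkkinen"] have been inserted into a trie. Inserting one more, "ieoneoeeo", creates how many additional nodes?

3

"ieoneo" is already a path in the trie; the remaining "eeo" must be added.
Each of the 3 remaining characters creates one node.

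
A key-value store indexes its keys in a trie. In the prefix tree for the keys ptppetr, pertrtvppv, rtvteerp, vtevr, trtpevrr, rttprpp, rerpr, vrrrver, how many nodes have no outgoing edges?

8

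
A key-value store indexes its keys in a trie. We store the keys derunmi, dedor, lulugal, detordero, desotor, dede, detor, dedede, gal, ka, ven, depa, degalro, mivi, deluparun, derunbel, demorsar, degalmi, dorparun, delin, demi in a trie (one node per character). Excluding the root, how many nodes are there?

Trace insertions, counting only characters that open a new branch:
  "derunmi" → 7 new (d, e, r, u, n, m, i)
  "dedor" → prefix "de" already present; 3 new (d, o, r)
  "lulugal" → 7 new (l, u, l, u, g, a, l)
  "detordero" → prefix "de" already present; 7 new (t, o, r, d, e, r, o)
  "desotor" → prefix "de" already present; 5 new (s, o, t, o, r)
  "dede" → prefix "ded" already present; 1 new (e)
  "detor" → prefix "detor" already present; 0 new (none)
  "dedede" → prefix "dede" already present; 2 new (d, e)
  "gal" → 3 new (g, a, l)
  "ka" → 2 new (k, a)
  "ven" → 3 new (v, e, n)
  "depa" → prefix "de" already present; 2 new (p, a)
  "degalro" → prefix "de" already present; 5 new (g, a, l, r, o)
  "mivi" → 4 new (m, i, v, i)
  "deluparun" → prefix "de" already present; 7 new (l, u, p, a, r, u, n)
  "derunbel" → prefix "derun" already present; 3 new (b, e, l)
  "demorsar" → prefix "de" already present; 6 new (m, o, r, s, a, r)
  "degalmi" → prefix "degal" already present; 2 new (m, i)
  "dorparun" → prefix "d" already present; 7 new (o, r, p, a, r, u, n)
  "delin" → prefix "del" already present; 2 new (i, n)
  "demi" → prefix "dem" already present; 1 new (i)
Total nodes = 7 + 3 + 7 + 7 + 5 + 1 + 0 + 2 + 3 + 2 + 3 + 2 + 5 + 4 + 7 + 3 + 6 + 2 + 7 + 2 + 1 = 79

79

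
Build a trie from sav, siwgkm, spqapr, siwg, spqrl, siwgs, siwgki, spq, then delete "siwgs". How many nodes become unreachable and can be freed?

1

Walk "siwgs" from the leaf back toward the root, removing each node that no remaining word uses.
The suffix "s" (1 node) is used only by "siwgs"; the node for "siwg" still has the child "k", so pruning stops there.
Nodes removed: 1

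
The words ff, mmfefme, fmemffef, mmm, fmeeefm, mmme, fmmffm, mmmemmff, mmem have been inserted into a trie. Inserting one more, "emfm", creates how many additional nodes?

No existing word starts with "e", so every character of "emfm" needs a new node.
4 − 0 = 4 new nodes.

4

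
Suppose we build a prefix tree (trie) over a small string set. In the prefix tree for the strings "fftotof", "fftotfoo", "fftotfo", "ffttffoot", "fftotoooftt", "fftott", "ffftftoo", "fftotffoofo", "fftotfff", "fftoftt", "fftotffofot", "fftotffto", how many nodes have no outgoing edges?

11

A leaf is a node with no children — equivalently, the end of a word that is not a proper prefix of any other stored word.
Those words: "ffftftoo", "fftoftt", "fftotfff", "fftotffofot", "fftotffoofo", "fftotffto", "fftotfoo", "fftotof", "fftotoooftt", "fftott", "ffttffoot"
Leaf count: 11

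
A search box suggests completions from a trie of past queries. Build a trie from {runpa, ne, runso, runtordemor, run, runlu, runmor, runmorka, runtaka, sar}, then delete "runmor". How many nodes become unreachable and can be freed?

After clearing the end-marker at "runmor", prune upward until reaching a node still needed by another word.
Every node on "runmor" is still needed (e.g. by "runmorka"), so nothing is freed.
Nodes removed: 0

0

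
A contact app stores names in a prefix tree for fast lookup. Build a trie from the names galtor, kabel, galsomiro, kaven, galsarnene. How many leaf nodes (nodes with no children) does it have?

5

A leaf is a node with no children — equivalently, the end of a word that is not a proper prefix of any other stored word.
Those words: "galsarnene", "galsomiro", "galtor", "kabel", "kaven"
Leaf count: 5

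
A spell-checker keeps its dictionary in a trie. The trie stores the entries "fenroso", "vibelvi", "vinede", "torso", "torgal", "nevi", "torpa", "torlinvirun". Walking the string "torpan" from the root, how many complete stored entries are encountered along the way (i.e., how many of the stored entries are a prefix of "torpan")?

1

Traverse "torpan" character by character; count nodes along the way that are marked as word ends.
Prefixes of the query that are stored words: "torpa"
Count: 1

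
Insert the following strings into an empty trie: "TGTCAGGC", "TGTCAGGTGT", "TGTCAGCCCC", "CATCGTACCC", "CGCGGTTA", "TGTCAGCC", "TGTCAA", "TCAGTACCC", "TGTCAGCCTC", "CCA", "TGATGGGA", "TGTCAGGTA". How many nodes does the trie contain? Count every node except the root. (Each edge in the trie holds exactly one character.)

Insert word by word; a character creates a node only if that edge doesn't already exist:
  "TGTCAGGC" → 8 new (T, G, T, C, A, G, G, C)
  "TGTCAGGTGT" → prefix "TGTCAGG" already present; 3 new (T, G, T)
  "TGTCAGCCCC" → prefix "TGTCAG" already present; 4 new (C, C, C, C)
  "CATCGTACCC" → 10 new (C, A, T, C, G, T, A, C, C, C)
  "CGCGGTTA" → prefix "C" already present; 7 new (G, C, G, G, T, T, A)
  "TGTCAGCC" → prefix "TGTCAGCC" already present; 0 new (none)
  "TGTCAA" → prefix "TGTCA" already present; 1 new (A)
  "TCAGTACCC" → prefix "T" already present; 8 new (C, A, G, T, A, C, C, C)
  "TGTCAGCCTC" → prefix "TGTCAGCC" already present; 2 new (T, C)
  "CCA" → prefix "C" already present; 2 new (C, A)
  "TGATGGGA" → prefix "TG" already present; 6 new (A, T, G, G, G, A)
  "TGTCAGGTA" → prefix "TGTCAGGT" already present; 1 new (A)
Total nodes = 8 + 3 + 4 + 10 + 7 + 0 + 1 + 8 + 2 + 2 + 6 + 1 = 52

52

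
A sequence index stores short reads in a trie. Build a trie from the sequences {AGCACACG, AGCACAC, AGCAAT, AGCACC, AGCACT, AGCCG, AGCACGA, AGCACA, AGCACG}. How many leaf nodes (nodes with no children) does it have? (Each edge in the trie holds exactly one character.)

Leaves are exactly the stored words that no other stored word extends.
Those words: "AGCAAT", "AGCACACG", "AGCACC", "AGCACGA", "AGCACT", "AGCCG"
Leaf count: 6

6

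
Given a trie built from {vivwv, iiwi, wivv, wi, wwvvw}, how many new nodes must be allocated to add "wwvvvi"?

2

"wwvv" is already a path in the trie; the remaining "vi" must be added.
New nodes needed: |"wwvvvi"| − 4 = 6 − 4 = 2.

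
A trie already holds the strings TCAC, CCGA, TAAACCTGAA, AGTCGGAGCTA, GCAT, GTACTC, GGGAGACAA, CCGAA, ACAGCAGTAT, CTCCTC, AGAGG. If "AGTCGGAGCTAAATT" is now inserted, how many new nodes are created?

4

"AGTCGGAGCTA" is already a path in the trie; the remaining "AATT" must be added.
New nodes needed: |"AGTCGGAGCTAAATT"| − 11 = 15 − 11 = 4.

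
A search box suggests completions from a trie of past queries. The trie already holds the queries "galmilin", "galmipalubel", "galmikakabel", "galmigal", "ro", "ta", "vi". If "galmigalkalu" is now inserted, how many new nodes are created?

4

Walking "galmigalkalu" from the root, the first 8 characters ("galmigal") follow existing edges; "k" is the first miss.
New nodes needed: |"galmigalkalu"| − 8 = 12 − 8 = 4.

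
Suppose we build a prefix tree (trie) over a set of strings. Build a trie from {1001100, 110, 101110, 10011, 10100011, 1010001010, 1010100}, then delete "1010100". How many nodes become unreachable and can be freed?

3

A node on "1010100"'s path can go only if nothing else ends at it or branches off below it.
The suffix "100" (3 nodes) is used only by "1010100"; the node for "1010" still has the child "0", so pruning stops there.
Nodes removed: 3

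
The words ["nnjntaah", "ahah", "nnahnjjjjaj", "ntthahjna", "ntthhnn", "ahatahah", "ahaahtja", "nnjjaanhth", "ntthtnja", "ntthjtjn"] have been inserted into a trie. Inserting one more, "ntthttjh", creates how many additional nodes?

3

Walking "ntthttjh" from the root, the first 5 characters ("nttht") follow existing edges; "t" is the first miss.
Each of the 3 remaining characters creates one node.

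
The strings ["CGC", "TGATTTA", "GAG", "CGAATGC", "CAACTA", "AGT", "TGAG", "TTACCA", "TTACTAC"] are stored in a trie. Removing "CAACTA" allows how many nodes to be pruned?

5

After clearing the end-marker at "CAACTA", prune upward until reaching a node still needed by another word.
The suffix "AACTA" (5 nodes) is used only by "CAACTA"; the node for "C" still has the child "G", so pruning stops there.
Nodes removed: 5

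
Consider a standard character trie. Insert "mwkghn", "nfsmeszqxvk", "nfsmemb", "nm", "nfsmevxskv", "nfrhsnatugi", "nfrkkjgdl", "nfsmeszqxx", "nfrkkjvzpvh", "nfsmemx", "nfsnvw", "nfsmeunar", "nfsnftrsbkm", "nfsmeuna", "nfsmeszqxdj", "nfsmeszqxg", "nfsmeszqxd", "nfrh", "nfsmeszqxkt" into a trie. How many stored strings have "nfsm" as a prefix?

11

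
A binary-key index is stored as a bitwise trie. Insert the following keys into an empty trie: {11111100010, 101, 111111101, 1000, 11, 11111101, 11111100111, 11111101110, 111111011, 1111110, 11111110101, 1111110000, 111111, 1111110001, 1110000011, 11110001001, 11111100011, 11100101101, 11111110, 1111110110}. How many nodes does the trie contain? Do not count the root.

50

For each word, the new-node count is its length minus the longest prefix already in the trie:
  "11111100010" → 11 new (1, 1, 1, 1, 1, 1, 0, 0, 0, 1, 0)
  "101" → prefix "1" already present; 2 new (0, 1)
  "111111101" → prefix "111111" already present; 3 new (1, 0, 1)
  "1000" → prefix "10" already present; 2 new (0, 0)
  "11" → prefix "11" already present; 0 new (none)
  "11111101" → prefix "1111110" already present; 1 new (1)
  "11111100111" → prefix "11111100" already present; 3 new (1, 1, 1)
  "11111101110" → prefix "11111101" already present; 3 new (1, 1, 0)
  "111111011" → prefix "111111011" already present; 0 new (none)
  "1111110" → prefix "1111110" already present; 0 new (none)
  "11111110101" → prefix "111111101" already present; 2 new (0, 1)
  "1111110000" → prefix "111111000" already present; 1 new (0)
  "111111" → prefix "111111" already present; 0 new (none)
  "1111110001" → prefix "1111110001" already present; 0 new (none)
  "1110000011" → prefix "111" already present; 7 new (0, 0, 0, 0, 0, 1, 1)
  "11110001001" → prefix "1111" already present; 7 new (0, 0, 0, 1, 0, 0, 1)
  "11111100011" → prefix "1111110001" already present; 1 new (1)
  "11100101101" → prefix "11100" already present; 6 new (1, 0, 1, 1, 0, 1)
  "11111110" → prefix "11111110" already present; 0 new (none)
  "1111110110" → prefix "111111011" already present; 1 new (0)
Total nodes = 11 + 2 + 3 + 2 + 0 + 1 + 3 + 3 + 0 + 0 + 2 + 1 + 0 + 0 + 7 + 7 + 1 + 6 + 0 + 1 = 50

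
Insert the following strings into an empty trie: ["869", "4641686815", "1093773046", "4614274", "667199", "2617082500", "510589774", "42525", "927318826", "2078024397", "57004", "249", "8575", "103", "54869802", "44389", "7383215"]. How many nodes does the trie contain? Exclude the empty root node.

Insert word by word; a character creates a node only if that edge doesn't already exist:
  "869" → 3 new (8, 6, 9)
  "4641686815" → 10 new (4, 6, 4, 1, 6, 8, 6, 8, 1, 5)
  "1093773046" → 10 new (1, 0, 9, 3, 7, 7, 3, 0, 4, 6)
  "4614274" → prefix "46" already present; 5 new (1, 4, 2, 7, 4)
  "667199" → 6 new (6, 6, 7, 1, 9, 9)
  "2617082500" → 10 new (2, 6, 1, 7, 0, 8, 2, 5, 0, 0)
  "510589774" → 9 new (5, 1, 0, 5, 8, 9, 7, 7, 4)
  "42525" → prefix "4" already present; 4 new (2, 5, 2, 5)
  "927318826" → 9 new (9, 2, 7, 3, 1, 8, 8, 2, 6)
  "2078024397" → prefix "2" already present; 9 new (0, 7, 8, 0, 2, 4, 3, 9, 7)
  "57004" → prefix "5" already present; 4 new (7, 0, 0, 4)
  "249" → prefix "2" already present; 2 new (4, 9)
  "8575" → prefix "8" already present; 3 new (5, 7, 5)
  "103" → prefix "10" already present; 1 new (3)
  "54869802" → prefix "5" already present; 7 new (4, 8, 6, 9, 8, 0, 2)
  "44389" → prefix "4" already present; 4 new (4, 3, 8, 9)
  "7383215" → 7 new (7, 3, 8, 3, 2, 1, 5)
Total nodes = 3 + 10 + 10 + 5 + 6 + 10 + 9 + 4 + 9 + 9 + 4 + 2 + 3 + 1 + 7 + 4 + 7 = 103

103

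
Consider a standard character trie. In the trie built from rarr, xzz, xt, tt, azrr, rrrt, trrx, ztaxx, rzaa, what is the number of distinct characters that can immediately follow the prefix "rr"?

Walk "rr" from the root, arriving at one node.
Characters that immediately follow "rr" among the stored strings: {r}.
That node has 1 child edge.

1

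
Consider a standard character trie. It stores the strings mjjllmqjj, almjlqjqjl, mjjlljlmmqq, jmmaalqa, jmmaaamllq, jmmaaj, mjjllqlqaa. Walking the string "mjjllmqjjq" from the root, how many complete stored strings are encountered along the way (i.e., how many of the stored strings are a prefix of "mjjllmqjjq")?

1

Walk "mjjllmqjjq" from the root; an end-of-word marker is hit whenever a stored word is a prefix of "mjjllmqjjq".
Prefixes of the query that are stored words: "mjjllmqjj"
Count: 1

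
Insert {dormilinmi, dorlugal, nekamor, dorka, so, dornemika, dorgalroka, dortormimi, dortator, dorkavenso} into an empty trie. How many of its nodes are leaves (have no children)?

9

Leaves are exactly the stored words that no other stored word extends.
Those words: "dorgalroka", "dorkavenso", "dorlugal", "dormilinmi", "dornemika", "dortator", "dortormimi", "nekamor", "so"
Leaf count: 9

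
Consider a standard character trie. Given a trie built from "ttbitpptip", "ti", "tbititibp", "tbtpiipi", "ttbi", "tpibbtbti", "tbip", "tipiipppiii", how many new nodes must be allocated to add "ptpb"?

"ptpb" shares no prefix with any stored word, so all 4 characters open new nodes.
4 − 0 = 4 new nodes.

4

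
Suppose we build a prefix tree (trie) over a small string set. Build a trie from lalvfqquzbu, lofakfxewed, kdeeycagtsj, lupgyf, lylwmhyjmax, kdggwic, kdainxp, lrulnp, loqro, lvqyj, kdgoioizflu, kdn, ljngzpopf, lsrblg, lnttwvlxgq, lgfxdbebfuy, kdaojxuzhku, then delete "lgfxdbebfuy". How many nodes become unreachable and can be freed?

10

After clearing the end-marker at "lgfxdbebfuy", prune upward until reaching a node still needed by another word.
The suffix "gfxdbebfuy" (10 nodes) is used only by "lgfxdbebfuy"; the node for "l" still has the child "a", so pruning stops there.
Nodes removed: 10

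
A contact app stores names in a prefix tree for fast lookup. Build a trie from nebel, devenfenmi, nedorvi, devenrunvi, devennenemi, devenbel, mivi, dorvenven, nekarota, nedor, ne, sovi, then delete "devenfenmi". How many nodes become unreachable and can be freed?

5

A node on "devenfenmi"'s path can go only if nothing else ends at it or branches off below it.
The suffix "fenmi" (5 nodes) is used only by "devenfenmi"; the node for "deven" still has the child "r", so pruning stops there.
Nodes removed: 5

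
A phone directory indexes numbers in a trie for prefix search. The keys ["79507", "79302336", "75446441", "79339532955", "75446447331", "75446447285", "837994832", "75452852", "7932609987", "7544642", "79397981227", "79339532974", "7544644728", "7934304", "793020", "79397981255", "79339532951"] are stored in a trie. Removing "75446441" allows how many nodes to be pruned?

After clearing the end-marker at "75446441", prune upward until reaching a node still needed by another word.
The suffix "1" (1 node) is used only by "75446441"; the node for "7544644" still has the child "7", so pruning stops there.
Nodes removed: 1

1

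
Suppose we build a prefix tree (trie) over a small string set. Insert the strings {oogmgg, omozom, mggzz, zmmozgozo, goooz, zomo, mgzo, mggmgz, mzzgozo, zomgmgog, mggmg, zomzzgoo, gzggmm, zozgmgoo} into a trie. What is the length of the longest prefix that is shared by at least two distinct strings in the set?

5

The deepest shared node is where two words last agree before diverging.
e.g. "mggmg" and "mggmgz" share the prefix "mggmg" of length 5; no pair shares a longer one.
Longest shared-prefix length: 5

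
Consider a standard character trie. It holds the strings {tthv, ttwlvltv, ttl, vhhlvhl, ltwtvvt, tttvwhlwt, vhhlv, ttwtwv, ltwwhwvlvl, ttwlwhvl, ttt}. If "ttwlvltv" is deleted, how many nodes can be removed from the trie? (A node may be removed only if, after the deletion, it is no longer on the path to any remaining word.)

4

After clearing the end-marker at "ttwlvltv", prune upward until reaching a node still needed by another word.
The suffix "vltv" (4 nodes) is used only by "ttwlvltv"; the node for "ttwl" still has the child "w", so pruning stops there.
Nodes removed: 4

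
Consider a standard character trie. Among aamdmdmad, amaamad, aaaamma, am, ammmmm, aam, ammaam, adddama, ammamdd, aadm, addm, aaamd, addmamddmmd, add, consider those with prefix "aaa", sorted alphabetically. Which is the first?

aaaamma

DFS of the "aaa" subtree visits, in order: "aaaamma", "aaamd"
The 1st is aaaamma.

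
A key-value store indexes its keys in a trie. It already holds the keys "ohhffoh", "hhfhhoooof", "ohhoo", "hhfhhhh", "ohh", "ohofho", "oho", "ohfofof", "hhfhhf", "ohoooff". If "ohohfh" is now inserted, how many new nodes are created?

3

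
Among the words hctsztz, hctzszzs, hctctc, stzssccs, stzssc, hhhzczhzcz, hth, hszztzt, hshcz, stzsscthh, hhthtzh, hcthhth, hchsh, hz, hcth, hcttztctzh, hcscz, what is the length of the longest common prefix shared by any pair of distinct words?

6

The deepest shared node is where two words last agree before diverging.
"stzssc" and "stzssccs" agree on "stzssc" (6 characters) before diverging; nothing deeper is shared.
Longest shared-prefix length: 6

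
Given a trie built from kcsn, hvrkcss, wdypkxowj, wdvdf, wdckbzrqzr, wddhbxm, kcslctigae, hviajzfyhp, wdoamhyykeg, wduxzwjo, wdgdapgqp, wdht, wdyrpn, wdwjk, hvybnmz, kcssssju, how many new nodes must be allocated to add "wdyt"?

1

Walking "wdyt" from the root, the first 3 characters ("wdy") follow existing edges; "t" is the first miss.
New nodes needed: |"wdyt"| − 3 = 4 − 3 = 1.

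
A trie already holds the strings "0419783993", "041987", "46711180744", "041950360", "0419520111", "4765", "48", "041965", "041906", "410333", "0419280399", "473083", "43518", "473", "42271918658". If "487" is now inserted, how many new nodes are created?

The longest prefix of "487" already in the trie is "48" (length 2).
New nodes needed: |"487"| − 2 = 3 − 2 = 1.

1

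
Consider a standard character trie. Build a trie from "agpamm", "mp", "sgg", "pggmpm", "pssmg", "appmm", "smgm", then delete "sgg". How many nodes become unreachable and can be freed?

A node on "sgg"'s path can go only if nothing else ends at it or branches off below it.
The suffix "gg" (2 nodes) is used only by "sgg"; the node for "s" still has the child "m", so pruning stops there.
Nodes removed: 2

2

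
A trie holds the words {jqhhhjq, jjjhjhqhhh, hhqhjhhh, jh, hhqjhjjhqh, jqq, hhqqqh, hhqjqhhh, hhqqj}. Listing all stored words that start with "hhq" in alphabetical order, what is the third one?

DFS of the "hhq" subtree visits, in order: "hhqhjhhh", "hhqjhjjhqh", "hhqjqhhh", "hhqqj", "hhqqqh"
The 3rd is hhqjqhhh.

hhqjqhhh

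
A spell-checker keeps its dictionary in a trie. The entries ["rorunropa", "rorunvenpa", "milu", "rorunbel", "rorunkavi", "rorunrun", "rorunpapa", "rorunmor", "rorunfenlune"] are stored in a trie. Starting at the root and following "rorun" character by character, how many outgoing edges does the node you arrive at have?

7

Walk "rorun" from the root, arriving at one node.
Distinct next characters after "rorun": b, f, k, m, p, r, v.
That node has 7 child edges.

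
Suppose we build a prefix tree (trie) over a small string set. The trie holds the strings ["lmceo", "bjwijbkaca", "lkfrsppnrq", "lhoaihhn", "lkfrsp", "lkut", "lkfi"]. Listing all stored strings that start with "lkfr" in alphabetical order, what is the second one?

DFS of the "lkfr" subtree visits, in order: "lkfrsp", "lkfrsppnrq"
Position 2: lkfrsppnrq

lkfrsppnrq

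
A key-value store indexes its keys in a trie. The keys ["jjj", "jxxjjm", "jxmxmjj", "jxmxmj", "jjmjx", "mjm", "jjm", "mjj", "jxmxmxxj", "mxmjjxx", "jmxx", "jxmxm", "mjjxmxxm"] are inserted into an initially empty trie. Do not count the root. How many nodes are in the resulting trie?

37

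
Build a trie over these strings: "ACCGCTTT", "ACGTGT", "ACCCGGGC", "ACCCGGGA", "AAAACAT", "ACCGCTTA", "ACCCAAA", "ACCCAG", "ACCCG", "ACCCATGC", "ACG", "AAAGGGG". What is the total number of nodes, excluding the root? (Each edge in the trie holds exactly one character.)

Trie structure (* marks end of a word):
(root)
└─ A
   ├─ A
   │  └─ A
   │     ├─ A
   │     │  └─ C
   │     │     └─ A
   │     │        └─ T *
   │     └─ G
   │        └─ G
   │           └─ G
   │              └─ G *
   └─ C
      ├─ C
      │  ├─ C
      │  │  ├─ A
      │  │  │  ├─ A
      │  │  │  │  └─ A *
      │  │  │  ├─ G *
      │  │  │  └─ T
      │  │  │     └─ G
      │  │  │        └─ C *
      │  │  └─ G *
      │  │     └─ G
      │  │        └─ G
      │  │           ├─ A *
      │  │           └─ C *
      │  └─ G
      │     └─ C
      │        └─ T
      │           └─ T
      │              ├─ A *
      │              └─ T *
      └─ G *
         └─ T
            └─ G
               └─ T *
Counting every labelled node above: 36.

36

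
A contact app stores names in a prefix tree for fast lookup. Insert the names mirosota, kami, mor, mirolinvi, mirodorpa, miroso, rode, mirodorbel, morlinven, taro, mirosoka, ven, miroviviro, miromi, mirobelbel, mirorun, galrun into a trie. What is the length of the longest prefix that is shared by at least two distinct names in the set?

7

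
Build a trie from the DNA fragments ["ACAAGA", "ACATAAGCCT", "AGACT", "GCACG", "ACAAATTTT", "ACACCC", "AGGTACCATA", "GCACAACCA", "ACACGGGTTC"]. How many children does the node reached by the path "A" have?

The children of the "A" node are the distinct next characters among strings starting with "A".
Distinct next characters after "A": C, G.
That node has 2 child edges.

2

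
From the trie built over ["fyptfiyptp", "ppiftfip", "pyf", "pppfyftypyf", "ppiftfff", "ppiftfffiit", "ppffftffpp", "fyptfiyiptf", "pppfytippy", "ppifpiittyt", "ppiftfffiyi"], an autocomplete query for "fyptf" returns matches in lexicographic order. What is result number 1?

Filter for "fyptf…" and sort: "fyptfiyiptf", "fyptfiyptp"
The 1st is fyptfiyiptf.

fyptfiyiptf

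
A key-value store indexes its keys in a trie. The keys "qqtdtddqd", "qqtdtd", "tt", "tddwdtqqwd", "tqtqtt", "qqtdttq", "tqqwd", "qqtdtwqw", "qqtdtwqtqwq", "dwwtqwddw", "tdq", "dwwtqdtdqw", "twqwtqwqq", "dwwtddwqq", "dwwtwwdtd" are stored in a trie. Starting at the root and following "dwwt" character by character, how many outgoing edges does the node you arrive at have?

3

The children of the "dwwt" node are the distinct next characters among strings starting with "dwwt".
Distinct next characters after "dwwt": d, q, w.
That node has 3 child edges.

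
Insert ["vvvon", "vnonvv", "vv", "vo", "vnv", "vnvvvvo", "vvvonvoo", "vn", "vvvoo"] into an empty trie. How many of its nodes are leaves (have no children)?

A leaf is a node with no children — equivalently, the end of a word that is not a proper prefix of any other stored word.
Those words: "vnonvv", "vnvvvvo", "vo", "vvvonvoo", "vvvoo"
Leaf count: 5

5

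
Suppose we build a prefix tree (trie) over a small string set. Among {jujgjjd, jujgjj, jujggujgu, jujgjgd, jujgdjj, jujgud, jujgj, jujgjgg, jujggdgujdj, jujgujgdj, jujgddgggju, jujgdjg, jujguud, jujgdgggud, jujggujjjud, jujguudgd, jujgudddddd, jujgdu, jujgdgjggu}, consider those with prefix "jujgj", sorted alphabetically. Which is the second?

jujgjgd

DFS of the "jujgj" subtree visits, in order: "jujgj", "jujgjgd", "jujgjgg", "jujgjj", "jujgjjd"
Position 2: jujgjgd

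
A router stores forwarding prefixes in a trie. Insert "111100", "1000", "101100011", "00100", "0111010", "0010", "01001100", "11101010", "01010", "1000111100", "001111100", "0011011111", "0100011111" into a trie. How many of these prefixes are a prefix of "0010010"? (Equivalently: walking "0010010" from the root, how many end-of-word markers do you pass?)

Check each prefix of "0010010" against the stored set — each match is an end-marker on the path.
Prefixes of the query that are stored words: "0010", "00100"
Count: 2

2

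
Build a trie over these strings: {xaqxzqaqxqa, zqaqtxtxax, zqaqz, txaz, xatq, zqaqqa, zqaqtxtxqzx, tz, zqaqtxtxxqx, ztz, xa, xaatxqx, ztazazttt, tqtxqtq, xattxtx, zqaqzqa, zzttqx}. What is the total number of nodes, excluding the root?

Trace insertions, counting only characters that open a new branch:
  "xaqxzqaqxqa" → 11 new (x, a, q, x, z, q, a, q, x, q, a)
  "zqaqtxtxax" → 10 new (z, q, a, q, t, x, t, x, a, x)
  "zqaqz" → prefix "zqaq" already present; 1 new (z)
  "txaz" → 4 new (t, x, a, z)
  "xatq" → prefix "xa" already present; 2 new (t, q)
  "zqaqqa" → prefix "zqaq" already present; 2 new (q, a)
  "zqaqtxtxqzx" → prefix "zqaqtxtx" already present; 3 new (q, z, x)
  "tz" → prefix "t" already present; 1 new (z)
  "zqaqtxtxxqx" → prefix "zqaqtxtx" already present; 3 new (x, q, x)
  "ztz" → prefix "z" already present; 2 new (t, z)
  "xa" → prefix "xa" already present; 0 new (none)
  "xaatxqx" → prefix "xa" already present; 5 new (a, t, x, q, x)
  "ztazazttt" → prefix "zt" already present; 7 new (a, z, a, z, t, t, t)
  "tqtxqtq" → prefix "t" already present; 6 new (q, t, x, q, t, q)
  "xattxtx" → prefix "xat" already present; 4 new (t, x, t, x)
  "zqaqzqa" → prefix "zqaqz" already present; 2 new (q, a)
  "zzttqx" → prefix "z" already present; 5 new (z, t, t, q, x)
Total nodes = 11 + 10 + 1 + 4 + 2 + 2 + 3 + 1 + 3 + 2 + 0 + 5 + 7 + 6 + 4 + 2 + 5 = 68

68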